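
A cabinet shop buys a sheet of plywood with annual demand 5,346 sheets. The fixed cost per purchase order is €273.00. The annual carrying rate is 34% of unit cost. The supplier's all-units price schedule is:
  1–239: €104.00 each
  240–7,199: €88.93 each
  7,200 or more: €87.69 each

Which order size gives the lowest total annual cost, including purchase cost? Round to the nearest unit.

Q* ≈ 311 sheets

Holding cost per unit per year at price C is H = 0.34·C.
Evaluate total cost at each tier's feasible EOQ or, if the EOQ is below the tier, at the tier's minimum quantity.
Tier 1 (€104.00): EOQ = 287.3 exceeds tier's upper bound 239, so this tier is dominated.
EOQ at €88.93 = 310.7 (feasible in tier 2): TC = 5,346×€88.93 + (5,346/310.7)×273 + (310.7/2)×0.34×€88.93 = €484,814.30.
EOQ at €87.69 = 312.9 < 7200, so use break Q=7200: TC = 5,346×€87.69 + (5,346/7200.0)×273 + (7200.0/2)×0.34×€87.69 = €576,326.00.
Lowest total cost is €484,814.30 at Q = 310.7.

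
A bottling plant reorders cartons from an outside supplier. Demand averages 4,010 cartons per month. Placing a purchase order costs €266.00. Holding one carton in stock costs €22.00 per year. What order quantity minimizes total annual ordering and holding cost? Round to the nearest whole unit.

Annual demand D = 4,010 × 12 = 48,120.
EOQ = √(2DS / H) = √(2 × 48,120 × 266 / 22).
= √(25,599,840 / 22) = √1,163,629.0909 ≈ 1078.716.

Q* ≈ 1,079 cartons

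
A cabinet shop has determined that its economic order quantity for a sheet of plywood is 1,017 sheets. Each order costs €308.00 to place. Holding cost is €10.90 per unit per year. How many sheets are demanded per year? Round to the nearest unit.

The basic EOQ model gives Q* = √(2DS/H); rearrange for the unknown.
From Q* = √(2DS/H): D = Q*²H / (2S) = 1,017² × 10.9 / (2 × 308) = 18301.542.

D ≈ 18,302 sheets per year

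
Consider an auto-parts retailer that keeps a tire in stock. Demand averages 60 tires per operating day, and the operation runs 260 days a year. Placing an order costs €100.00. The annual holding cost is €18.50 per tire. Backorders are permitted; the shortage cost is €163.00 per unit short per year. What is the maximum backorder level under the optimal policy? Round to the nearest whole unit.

S* ≈ 44 tires

Annual demand D = 60 × 260 = 15,600.
With planned backorders, Q* = √(2DS/H) · √((H+B)/B).
√(2DS/H) = √(2 × 15,600 × 100 / 18.5) = 410.669.
√((H+B)/B) = √((18.5+163)/163) = 1.0552.
Q* ≈ 433.347.
S* = Q* · H/(H+B) = 433.347 × 18.5/181.5 ≈ 44.170.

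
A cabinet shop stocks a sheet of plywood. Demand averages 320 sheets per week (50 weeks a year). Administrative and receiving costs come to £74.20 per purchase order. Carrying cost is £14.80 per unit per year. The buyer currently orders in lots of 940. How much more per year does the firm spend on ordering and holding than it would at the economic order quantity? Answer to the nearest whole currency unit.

Extra cost ≈ £2,291 per year

Annual demand D = 320 × 50 = 16,000.
EOQ = √(2DS/H) = √(2 × 16,000 × 74.2 / 14.8) ≈ 400.54.
Cost at Q* = (D/Q*)S + (Q*/2)H = √(2DSH) ≈ £5,927.99.
Cost at Q = 940: (16,000/940)×74.2 + (940/2)×14.8 = £1,262.98 + £6,956.00 = £8,218.98.
Excess = £8,218.98 − £5,927.99 = £2,290.98.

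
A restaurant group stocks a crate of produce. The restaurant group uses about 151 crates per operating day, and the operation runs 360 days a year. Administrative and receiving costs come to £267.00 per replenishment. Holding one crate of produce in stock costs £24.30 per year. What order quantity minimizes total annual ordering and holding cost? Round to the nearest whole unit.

Annual demand D = 151 × 360 = 54,360.
EOQ = √(2DS / H) = √(2 × 54,360 × 267 / 24.3).
= √(29,028,240 / 24.3) = √1,194,577.7778 ≈ 1092.967.

Q* ≈ 1,093 crates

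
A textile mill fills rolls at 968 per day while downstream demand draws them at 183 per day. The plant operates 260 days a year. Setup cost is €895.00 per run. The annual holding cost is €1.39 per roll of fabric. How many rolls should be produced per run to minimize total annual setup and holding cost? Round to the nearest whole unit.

Annual demand D = 183 × 260 = 47,580.
Production build-up factor (1 − d/p) = 1 − 183/968 = 0.8110.
Q* = √(2DS / (H(1 − d/p))) = √(2 × 47,580 × 895 / (1.39 × 0.8110)).
= √(85,168,200 / 1.1272) ≈ 8692.290.

Q* ≈ 8,692 rolls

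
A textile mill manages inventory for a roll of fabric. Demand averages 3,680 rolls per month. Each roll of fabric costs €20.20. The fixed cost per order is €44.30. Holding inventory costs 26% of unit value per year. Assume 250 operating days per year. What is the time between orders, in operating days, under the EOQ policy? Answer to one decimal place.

Annual demand D = 3,680 × 12 = 44,160.
Holding cost H = 0.26 × €20.20 = €5.2520 per unit per year.
Q* = √(2DS/H) = √(2 × 44,160 × 44.3 / 5.252) ≈ 863.12.
Cycle time = Q*/D × 250 = 863.12 / 44,160 × 250 ≈ 4.886 days.

T ≈ 4.9 days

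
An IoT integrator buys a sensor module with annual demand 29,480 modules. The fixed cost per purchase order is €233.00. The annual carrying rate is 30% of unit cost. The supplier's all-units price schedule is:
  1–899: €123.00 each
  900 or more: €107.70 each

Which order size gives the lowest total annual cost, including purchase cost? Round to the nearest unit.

Q* ≈ 900 modules

Holding cost per unit per year at price C is H = 0.30·C.
For each price level, check whether its EOQ is feasible; otherwise the best quantity at that price is the breakpoint.
EOQ at €123.00 = 610.2 (feasible in tier 1): TC = 29,480×€123.00 + (29,480/610.2)×233 + (610.2/2)×0.30×€123.00 = €3,648,554.89.
EOQ at €107.70 = 652.1 < 900, so use break Q=900: TC = 29,480×€107.70 + (29,480/900.0)×233 + (900.0/2)×0.30×€107.70 = €3,197,167.54.
Lowest total cost is €3,197,167.54 at Q = 900.0.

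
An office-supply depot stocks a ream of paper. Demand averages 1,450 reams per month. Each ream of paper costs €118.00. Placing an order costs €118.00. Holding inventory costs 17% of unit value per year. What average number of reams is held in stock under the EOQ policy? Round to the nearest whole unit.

Average inventory ≈ 226 reams

Annual demand D = 1,450 × 12 = 17,400.
Holding cost H = 0.17 × €118.00 = €20.0600 per unit per year.
The optimal lot size = √(2DS/H) = √(2 × 17,400 × 118 / 20.06) ≈ 452.44.
Average inventory = Q*/2 ≈ 452.44 / 2 = 226.222.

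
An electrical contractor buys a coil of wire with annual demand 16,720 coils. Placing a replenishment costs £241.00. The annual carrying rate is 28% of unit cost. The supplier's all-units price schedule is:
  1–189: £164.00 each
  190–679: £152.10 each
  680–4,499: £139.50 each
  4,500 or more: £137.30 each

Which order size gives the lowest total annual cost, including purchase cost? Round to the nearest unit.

Holding cost per unit per year at price C is H = 0.28·C.
Candidates are each tier's EOQ (if it falls in that tier) and each price-break quantity.
Tier 1 (£164.00): EOQ = 418.9 exceeds tier's upper bound 189, so this tier is dominated.
EOQ at £152.10 = 435.0 (feasible in tier 2): TC = 16,720×£152.10 + (16,720/435.0)×241 + (435.0/2)×0.28×£152.10 = £2,561,638.15.
EOQ at £139.50 = 454.2 < 680, so use break Q=680: TC = 16,720×£139.50 + (16,720/680.0)×241 + (680.0/2)×0.28×£139.50 = £2,351,646.16.
EOQ at £137.30 = 457.9 < 4500, so use break Q=4500: TC = 16,720×£137.30 + (16,720/4500.0)×241 + (4500.0/2)×0.28×£137.30 = £2,383,050.45.
Lowest total cost is £2,351,646.16 at Q = 680.0.

Q* ≈ 680 coils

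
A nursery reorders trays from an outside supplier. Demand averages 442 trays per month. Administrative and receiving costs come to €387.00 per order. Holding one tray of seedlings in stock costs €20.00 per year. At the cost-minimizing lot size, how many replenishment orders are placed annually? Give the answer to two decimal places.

N ≈ 11.71 orders per year

Annual demand D = 442 × 12 = 5,304.
Q* = √(2DS/H) = √(2 × 5,304 × 387 / 20) ≈ 453.06.
Orders per year = D / Q* = 5,304 / 453.06 ≈ 11.707.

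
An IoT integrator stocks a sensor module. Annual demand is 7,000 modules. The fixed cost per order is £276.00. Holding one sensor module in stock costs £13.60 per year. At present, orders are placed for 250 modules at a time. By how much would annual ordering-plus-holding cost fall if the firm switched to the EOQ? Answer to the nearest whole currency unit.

EOQ = √(2DS/H) = √(2 × 7,000 × 276 / 13.6) ≈ 533.03.
Cost at Q* = (D/Q*)S + (Q*/2)H = √(2DSH) ≈ £7,249.17.
Cost at Q = 250: (7,000/250)×276 + (250/2)×13.6 = £7,728.00 + £1,700.00 = £9,428.00.
Excess = £9,428.00 − £7,249.17 = £2,178.83.

Extra cost ≈ £2,179 per year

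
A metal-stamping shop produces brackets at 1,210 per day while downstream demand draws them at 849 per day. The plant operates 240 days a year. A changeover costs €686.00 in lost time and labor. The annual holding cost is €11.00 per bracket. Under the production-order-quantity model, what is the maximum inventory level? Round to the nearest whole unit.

Annual demand D = 849 × 240 = 203,760.
Production build-up factor (1 − d/p) = 1 − 849/1,210 = 0.2983.
Q* = √(2DS / (H(1 − d/p))) = √(2 × 203,760 × 686 / (11 × 0.2983)).
= √(279,558,720 / 3.2818) ≈ 9229.523.
Maximum inventory = Q*(1 − d/p) = 9229.523 × 0.2983 ≈ 2753.602.

I_max ≈ 2,754 brackets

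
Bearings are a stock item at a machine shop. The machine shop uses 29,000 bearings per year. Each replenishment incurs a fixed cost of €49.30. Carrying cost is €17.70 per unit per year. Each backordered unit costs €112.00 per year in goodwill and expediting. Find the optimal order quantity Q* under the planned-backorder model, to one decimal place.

Q* ≈ 432.5 bearings

With planned backorders, Q* = √(2DS/H) · √((H+B)/B).
√(2DS/H) = √(2 × 29,000 × 49.3 / 17.7) = 401.930.
√((H+B)/B) = √((17.7+112)/112) = 1.0761.
Q* ≈ 432.526.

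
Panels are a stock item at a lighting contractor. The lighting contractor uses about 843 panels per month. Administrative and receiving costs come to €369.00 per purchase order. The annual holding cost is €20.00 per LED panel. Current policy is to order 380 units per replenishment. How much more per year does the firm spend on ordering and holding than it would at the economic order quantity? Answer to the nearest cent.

Extra cost ≈ €1,403.83 per year

Annual demand D = 843 × 12 = 10,116.
EOQ = √(2DS/H) = √(2 × 10,116 × 369 / 20) ≈ 610.97.
Cost at Q* = (D/Q*)S + (Q*/2)H = √(2DSH) ≈ €12,219.34.
Cost at Q = 380: (10,116/380)×369 + (380/2)×20 = €9,823.17 + €3,800.00 = €13,623.17.
Excess = €13,623.17 − €12,219.34 = €1,403.83.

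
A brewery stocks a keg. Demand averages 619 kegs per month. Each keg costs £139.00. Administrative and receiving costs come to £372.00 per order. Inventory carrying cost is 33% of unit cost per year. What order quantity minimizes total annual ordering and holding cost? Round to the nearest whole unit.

Q* ≈ 347 kegs

Annual demand D = 619 × 12 = 7,428.
Holding cost H = 0.33 × £139.00 = £45.8700 per unit per year.
EOQ = √(2DS / H) = √(2 × 7,428 × 372 / 45.87).
= √(5,526,432 / 45.87) = √120,480.3139 ≈ 347.103.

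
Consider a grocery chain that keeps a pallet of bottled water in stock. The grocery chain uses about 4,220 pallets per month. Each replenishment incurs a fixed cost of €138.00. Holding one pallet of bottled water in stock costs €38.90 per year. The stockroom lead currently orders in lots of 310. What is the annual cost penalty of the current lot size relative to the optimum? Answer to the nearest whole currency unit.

Annual demand D = 4,220 × 12 = 50,640.
EOQ = √(2DS/H) = √(2 × 50,640 × 138 / 38.9) ≈ 599.41.
Cost at Q* = (D/Q*)S + (Q*/2)H = √(2DSH) ≈ €23,317.19.
Cost at Q = 310: (50,640/310)×138 + (310/2)×38.9 = €22,542.97 + €6,029.50 = €28,572.47.
Excess = €28,572.47 − €23,317.19 = €5,255.28.

Extra cost ≈ €5,255 per year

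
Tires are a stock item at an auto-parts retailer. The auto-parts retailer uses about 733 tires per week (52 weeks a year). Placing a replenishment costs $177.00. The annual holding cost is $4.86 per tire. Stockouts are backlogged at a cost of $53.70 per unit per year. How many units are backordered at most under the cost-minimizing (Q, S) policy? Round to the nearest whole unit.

S* ≈ 144 tires

Annual demand D = 733 × 52 = 38,116.
With planned backorders, Q* = √(2DS/H) · √((H+B)/B).
√(2DS/H) = √(2 × 38,116 × 177 / 4.86) = 1666.238.
√((H+B)/B) = √((4.86+53.7)/53.7) = 1.0443.
Q* ≈ 1740.005.
S* = Q* · H/(H+B) = 1740.005 × 4.86/58.56 ≈ 144.406.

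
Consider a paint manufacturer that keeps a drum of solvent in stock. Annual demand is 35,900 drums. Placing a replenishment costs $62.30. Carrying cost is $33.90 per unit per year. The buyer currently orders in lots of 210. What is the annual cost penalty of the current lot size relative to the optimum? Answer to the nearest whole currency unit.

Extra cost ≈ $1,896 per year

EOQ = √(2DS/H) = √(2 × 35,900 × 62.3 / 33.9) ≈ 363.25.
Cost at Q* = (D/Q*)S + (Q*/2)H = √(2DSH) ≈ $12,314.20.
Cost at Q = 210: (35,900/210)×62.3 + (210/2)×33.9 = $10,650.33 + $3,559.50 = $14,209.83.
Excess = $14,209.83 − $12,314.20 = $1,895.64.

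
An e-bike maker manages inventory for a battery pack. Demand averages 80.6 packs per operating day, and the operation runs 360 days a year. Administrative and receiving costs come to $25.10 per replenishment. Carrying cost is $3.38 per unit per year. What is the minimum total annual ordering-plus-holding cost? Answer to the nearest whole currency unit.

Annual demand D = 80.6 × 360 = 29,016.
EOQ = √(2DS/H) = √(2 × 29,016 × 25.1 / 3.38) ≈ 656.47.
At the optimum the two cost components are equal, so total cost = 2·(Q*/2)H = Q*·H.
Minimum total = √(2DSH) = √(2 × 29,016 × 25.1 × 3.38) ≈ 2218.855.

TC* ≈ $2,219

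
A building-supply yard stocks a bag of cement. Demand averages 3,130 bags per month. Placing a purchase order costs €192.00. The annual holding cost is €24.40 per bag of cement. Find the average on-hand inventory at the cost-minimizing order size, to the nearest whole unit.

Annual demand D = 3,130 × 12 = 37,560.
EOQ = √(2DS/H) = √(2 × 37,560 × 192 / 24.4) ≈ 768.84.
Average inventory = Q*/2 ≈ 768.84 / 2 = 384.418.

Average inventory ≈ 384 bags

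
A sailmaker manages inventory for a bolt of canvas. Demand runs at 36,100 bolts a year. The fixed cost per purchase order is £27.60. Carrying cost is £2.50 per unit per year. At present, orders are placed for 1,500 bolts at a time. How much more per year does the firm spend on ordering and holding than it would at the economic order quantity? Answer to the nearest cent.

Extra cost ≈ £307.25 per year

EOQ = √(2DS/H) = √(2 × 36,100 × 27.6 / 2.5) ≈ 892.80.
Cost at Q* = (D/Q*)S + (Q*/2)H = √(2DSH) ≈ £2,231.99.
Cost at Q = 1,500: (36,100/1,500)×27.6 + (1,500/2)×2.5 = £664.24 + £1,875.00 = £2,539.24.
Excess = £2,539.24 − £2,231.99 = £307.25.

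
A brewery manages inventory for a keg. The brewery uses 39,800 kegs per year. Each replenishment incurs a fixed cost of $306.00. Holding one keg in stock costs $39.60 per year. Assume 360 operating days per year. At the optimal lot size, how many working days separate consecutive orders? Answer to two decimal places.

T ≈ 7.09 days

EOQ = √(2DS/H) = √(2 × 39,800 × 306 / 39.6) ≈ 784.28.
Cycle time = Q*/D × 360 = 784.28 / 39,800 × 360 ≈ 7.094 days.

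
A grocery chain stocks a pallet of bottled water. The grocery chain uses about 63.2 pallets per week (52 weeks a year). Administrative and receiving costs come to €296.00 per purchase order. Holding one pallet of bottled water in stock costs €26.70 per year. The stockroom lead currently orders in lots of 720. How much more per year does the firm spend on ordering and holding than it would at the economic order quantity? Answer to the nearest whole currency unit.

Extra cost ≈ €3,756 per year

Annual demand D = 63.2 × 52 = 3,286.4.
EOQ = √(2DS/H) = √(2 × 3,286.4 × 296 / 26.7) ≈ 269.94.
Cost at Q* = (D/Q*)S + (Q*/2)H = √(2DSH) ≈ €7,207.37.
Cost at Q = 720: (3,286.4/720)×296 + (720/2)×26.7 = €1,351.08 + €9,612.00 = €10,963.08.
Excess = €10,963.08 − €7,207.37 = €3,755.71.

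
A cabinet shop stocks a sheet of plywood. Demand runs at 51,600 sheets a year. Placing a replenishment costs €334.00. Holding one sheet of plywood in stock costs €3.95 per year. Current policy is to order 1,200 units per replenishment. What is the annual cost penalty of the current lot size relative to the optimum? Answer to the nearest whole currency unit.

Extra cost ≈ €5,064 per year

EOQ = √(2DS/H) = √(2 × 51,600 × 334 / 3.95) ≈ 2954.03.
Cost at Q* = (D/Q*)S + (Q*/2)H = √(2DSH) ≈ €11,668.41.
Cost at Q = 1,200: (51,600/1,200)×334 + (1,200/2)×3.95 = €14,362.00 + €2,370.00 = €16,732.00.
Excess = €16,732.00 − €11,668.41 = €5,063.59.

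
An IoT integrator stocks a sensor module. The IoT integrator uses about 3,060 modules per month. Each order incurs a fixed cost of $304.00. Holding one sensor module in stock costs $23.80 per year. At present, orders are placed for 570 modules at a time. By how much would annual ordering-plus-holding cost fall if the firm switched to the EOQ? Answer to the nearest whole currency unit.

Annual demand D = 3,060 × 12 = 36,720.
EOQ = √(2DS/H) = √(2 × 36,720 × 304 / 23.8) ≈ 968.53.
Cost at Q* = (D/Q*)S + (Q*/2)H = √(2DSH) ≈ $23,051.10.
Cost at Q = 570: (36,720/570)×304 + (570/2)×23.8 = $19,584.00 + $6,783.00 = $26,367.00.
Excess = $26,367.00 − $23,051.10 = $3,315.90.

Extra cost ≈ $3,316 per year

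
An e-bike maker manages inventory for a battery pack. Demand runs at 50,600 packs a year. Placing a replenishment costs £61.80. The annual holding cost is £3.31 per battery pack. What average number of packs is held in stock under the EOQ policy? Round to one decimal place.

EOQ = √(2DS/H) = √(2 × 50,600 × 61.8 / 3.31) ≈ 1374.58.
Average inventory = Q*/2 ≈ 1374.58 / 2 = 687.291.

Average inventory ≈ 687.3 packs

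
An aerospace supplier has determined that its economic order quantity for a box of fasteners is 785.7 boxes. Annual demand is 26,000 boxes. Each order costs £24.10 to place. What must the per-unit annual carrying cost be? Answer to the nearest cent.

Invert the EOQ relation Q*² = 2DS/H.
From Q* = √(2DS/H): H = 2DS / Q*² = 2 × 26,000 × 24.1 / 785.7² = 2.0301.

H ≈ £2.03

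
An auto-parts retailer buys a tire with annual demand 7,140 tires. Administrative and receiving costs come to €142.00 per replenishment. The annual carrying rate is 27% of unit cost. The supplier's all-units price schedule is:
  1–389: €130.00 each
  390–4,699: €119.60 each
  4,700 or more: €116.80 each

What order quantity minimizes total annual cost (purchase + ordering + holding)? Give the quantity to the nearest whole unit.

Q* ≈ 390 tires

Holding cost per unit per year at price C is H = 0.27·C.
Candidates are each tier's EOQ (if it falls in that tier) and each price-break quantity.
EOQ at €130.00 = 240.4 (feasible in tier 1): TC = 7,140×€130.00 + (7,140/240.4)×142 + (240.4/2)×0.27×€130.00 = €936,636.49.
EOQ at €119.60 = 250.6 < 390, so use break Q=390: TC = 7,140×€119.60 + (7,140/390.0)×142 + (390.0/2)×0.27×€119.60 = €862,840.63.
EOQ at €116.80 = 253.6 < 4700, so use break Q=4700: TC = 7,140×€116.80 + (7,140/4700.0)×142 + (4700.0/2)×0.27×€116.80 = €908,277.32.
Lowest total cost is €862,840.63 at Q = 390.0.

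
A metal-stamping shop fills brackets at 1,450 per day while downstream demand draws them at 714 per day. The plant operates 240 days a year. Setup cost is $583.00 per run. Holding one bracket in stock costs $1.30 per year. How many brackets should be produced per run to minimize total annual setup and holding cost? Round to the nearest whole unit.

Annual demand D = 714 × 240 = 171,360.
Production build-up factor (1 − d/p) = 1 − 714/1,450 = 0.5076.
Q* = √(2DS / (H(1 − d/p))) = √(2 × 171,360 × 583 / (1.3 × 0.5076)).
= √(199,805,760 / 0.6599) ≈ 17401.129.

Q* ≈ 17,401 brackets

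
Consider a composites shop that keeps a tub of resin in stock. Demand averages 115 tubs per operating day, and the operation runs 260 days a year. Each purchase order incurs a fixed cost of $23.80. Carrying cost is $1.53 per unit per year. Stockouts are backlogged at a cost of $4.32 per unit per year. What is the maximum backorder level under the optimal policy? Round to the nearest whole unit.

Annual demand D = 115 × 260 = 29,900.
With planned backorders, Q* = √(2DS/H) · √((H+B)/B).
√(2DS/H) = √(2 × 29,900 × 23.8 / 1.53) = 964.480.
√((H+B)/B) = √((1.53+4.32)/4.32) = 1.1637.
Q* ≈ 1122.353.
S* = Q* · H/(H+B) = 1122.353 × 1.53/5.85 ≈ 293.538.

S* ≈ 294 tubs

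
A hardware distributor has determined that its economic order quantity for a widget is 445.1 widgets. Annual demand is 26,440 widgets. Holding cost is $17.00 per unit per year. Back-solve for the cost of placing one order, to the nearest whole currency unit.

Invert the EOQ relation Q*² = 2DS/H.
From Q* = √(2DS/H): S = Q*²H / (2D) = 445.1² × 17 / (2 × 26,440) = 63.6902.

S ≈ $64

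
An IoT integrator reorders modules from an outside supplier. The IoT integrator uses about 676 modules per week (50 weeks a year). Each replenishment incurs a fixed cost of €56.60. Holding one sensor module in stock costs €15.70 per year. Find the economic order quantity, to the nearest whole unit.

Annual demand D = 676 × 50 = 33,800.
EOQ = √(2DS / H) = √(2 × 33,800 × 56.6 / 15.7).
= √(3,826,160 / 15.7) = √243,704.4586 ≈ 493.664.

Q* ≈ 494 modules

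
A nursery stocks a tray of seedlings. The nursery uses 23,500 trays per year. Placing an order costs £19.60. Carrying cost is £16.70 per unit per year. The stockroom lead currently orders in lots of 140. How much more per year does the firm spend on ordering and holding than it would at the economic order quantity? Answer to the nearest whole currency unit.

EOQ = √(2DS/H) = √(2 × 23,500 × 19.6 / 16.7) ≈ 234.87.
Cost at Q* = (D/Q*)S + (Q*/2)H = √(2DSH) ≈ £3,922.25.
Cost at Q = 140: (23,500/140)×19.6 + (140/2)×16.7 = £3,290.00 + £1,169.00 = £4,459.00.
Excess = £4,459.00 − £3,922.25 = £536.75.

Extra cost ≈ £537 per year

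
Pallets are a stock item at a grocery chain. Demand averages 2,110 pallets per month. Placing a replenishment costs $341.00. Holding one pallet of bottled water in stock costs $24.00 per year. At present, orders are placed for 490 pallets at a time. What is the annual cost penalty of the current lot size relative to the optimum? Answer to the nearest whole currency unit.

Extra cost ≈ $3,143 per year

Annual demand D = 2,110 × 12 = 25,320.
EOQ = √(2DS/H) = √(2 × 25,320 × 341 / 24) ≈ 848.24.
Cost at Q* = (D/Q*)S + (Q*/2)H = √(2DSH) ≈ $20,357.74.
Cost at Q = 490: (25,320/490)×341 + (490/2)×24 = $17,620.65 + $5,880.00 = $23,500.65.
Excess = $23,500.65 − $20,357.74 = $3,142.91.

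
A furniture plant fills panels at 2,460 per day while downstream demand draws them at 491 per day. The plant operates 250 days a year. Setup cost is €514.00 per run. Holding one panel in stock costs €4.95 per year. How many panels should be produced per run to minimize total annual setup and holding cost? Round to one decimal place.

Q* ≈ 5,643.5 panels

Annual demand D = 491 × 250 = 122,750.
Production build-up factor (1 − d/p) = 1 − 491/2,460 = 0.8004.
Q* = √(2DS / (H(1 − d/p))) = √(2 × 122,750 × 514 / (4.95 × 0.8004)).
= √(126,187,000 / 3.962) ≈ 5643.511.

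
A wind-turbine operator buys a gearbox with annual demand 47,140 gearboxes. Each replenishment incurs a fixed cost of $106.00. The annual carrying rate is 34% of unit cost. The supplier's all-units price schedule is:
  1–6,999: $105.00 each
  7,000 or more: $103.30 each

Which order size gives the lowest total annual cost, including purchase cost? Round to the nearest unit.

Q* ≈ 529 gearboxes

Holding cost per unit per year at price C is H = 0.34·C.
Evaluate total cost at each tier's feasible EOQ or, if the EOQ is below the tier, at the tier's minimum quantity.
EOQ at $105.00 = 529.1 (feasible in tier 1): TC = 47,140×$105.00 + (47,140/529.1)×106 + (529.1/2)×0.34×$105.00 = $4,968,588.47.
EOQ at $103.30 = 533.4 < 7000, so use break Q=7000: TC = 47,140×$103.30 + (47,140/7000.0)×106 + (7000.0/2)×0.34×$103.30 = $4,993,202.83.
Lowest total cost is $4,968,588.47 at Q = 529.1.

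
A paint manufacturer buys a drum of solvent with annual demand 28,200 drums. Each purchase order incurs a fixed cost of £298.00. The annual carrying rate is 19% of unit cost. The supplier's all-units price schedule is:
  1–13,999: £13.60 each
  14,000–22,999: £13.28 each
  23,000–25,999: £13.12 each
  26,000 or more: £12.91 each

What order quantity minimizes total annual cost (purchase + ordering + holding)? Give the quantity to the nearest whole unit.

Q* ≈ 2,550 drums

Holding cost per unit per year at price C is H = 0.19·C.
Evaluate total cost at each tier's feasible EOQ or, if the EOQ is below the tier, at the tier's minimum quantity.
EOQ at £13.60 = 2550.4 (feasible in tier 1): TC = 28,200×£13.60 + (28,200/2550.4)×298 + (2550.4/2)×0.19×£13.60 = £390,110.13.
EOQ at £13.28 = 2580.9 < 14000, so use break Q=14000: TC = 28,200×£13.28 + (28,200/14000.0)×298 + (14000.0/2)×0.19×£13.28 = £392,758.66.
EOQ at £13.12 = 2596.6 < 23000, so use break Q=23000: TC = 28,200×£13.12 + (28,200/23000.0)×298 + (23000.0/2)×0.19×£13.12 = £399,016.57.
EOQ at £12.91 = 2617.6 < 26000, so use break Q=26000: TC = 28,200×£12.91 + (28,200/26000.0)×298 + (26000.0/2)×0.19×£12.91 = £396,272.92.
Lowest total cost is £390,110.13 at Q = 2550.4.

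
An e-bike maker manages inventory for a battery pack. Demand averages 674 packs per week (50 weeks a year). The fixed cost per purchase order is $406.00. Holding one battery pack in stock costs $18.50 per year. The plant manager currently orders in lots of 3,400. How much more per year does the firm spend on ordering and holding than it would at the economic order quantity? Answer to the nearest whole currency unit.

Extra cost ≈ $12,974 per year

Annual demand D = 674 × 50 = 33,700.
EOQ = √(2DS/H) = √(2 × 33,700 × 406 / 18.5) ≈ 1216.21.
Cost at Q* = (D/Q*)S + (Q*/2)H = √(2DSH) ≈ $22,499.81.
Cost at Q = 3,400: (33,700/3,400)×406 + (3,400/2)×18.5 = $4,024.18 + $31,450.00 = $35,474.18.
Excess = $35,474.18 − $22,499.81 = $12,974.37.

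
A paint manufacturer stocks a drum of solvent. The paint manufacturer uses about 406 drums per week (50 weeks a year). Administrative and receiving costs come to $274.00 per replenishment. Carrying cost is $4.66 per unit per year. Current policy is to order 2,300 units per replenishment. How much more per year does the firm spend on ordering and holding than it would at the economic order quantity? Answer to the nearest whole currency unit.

Annual demand D = 406 × 50 = 20,300.
EOQ = √(2DS/H) = √(2 × 20,300 × 274 / 4.66) ≈ 1545.06.
Cost at Q* = (D/Q*)S + (Q*/2)H = √(2DSH) ≈ $7,199.98.
Cost at Q = 2,300: (20,300/2,300)×274 + (2,300/2)×4.66 = $2,418.35 + $5,359.00 = $7,777.35.
Excess = $7,777.35 − $7,199.98 = $577.37.

Extra cost ≈ $577 per year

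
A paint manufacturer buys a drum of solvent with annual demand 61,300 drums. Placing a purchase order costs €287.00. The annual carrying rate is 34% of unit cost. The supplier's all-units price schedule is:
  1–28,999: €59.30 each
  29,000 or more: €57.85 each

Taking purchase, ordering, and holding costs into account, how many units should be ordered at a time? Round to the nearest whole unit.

Holding cost per unit per year at price C is H = 0.34·C.
For each price level, check whether its EOQ is feasible; otherwise the best quantity at that price is the breakpoint.
EOQ at €59.30 = 1321.1 (feasible in tier 1): TC = 61,300×€59.30 + (61,300/1321.1)×287 + (1321.1/2)×0.34×€59.30 = €3,661,725.02.
EOQ at €57.85 = 1337.5 < 29000, so use break Q=29000: TC = 61,300×€57.85 + (61,300/29000.0)×287 + (29000.0/2)×0.34×€57.85 = €3,832,012.16.
Lowest total cost is €3,661,725.02 at Q = 1321.1.

Q* ≈ 1,321 drums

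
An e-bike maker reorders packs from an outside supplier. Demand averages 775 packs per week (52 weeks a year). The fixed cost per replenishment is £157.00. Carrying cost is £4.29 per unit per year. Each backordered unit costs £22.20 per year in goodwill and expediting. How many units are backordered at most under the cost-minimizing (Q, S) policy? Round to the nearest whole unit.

Annual demand D = 775 × 52 = 40,300.
With planned backorders, Q* = √(2DS/H) · √((H+B)/B).
√(2DS/H) = √(2 × 40,300 × 157 / 4.29) = 1717.468.
√((H+B)/B) = √((4.29+22.2)/22.2) = 1.0924.
Q* ≈ 1876.088.
S* = Q* · H/(H+B) = 1876.088 × 4.29/26.49 ≈ 303.829.

S* ≈ 304 packs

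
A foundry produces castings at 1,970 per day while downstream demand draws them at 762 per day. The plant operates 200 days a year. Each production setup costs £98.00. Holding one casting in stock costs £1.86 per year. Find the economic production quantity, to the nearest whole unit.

Annual demand D = 762 × 200 = 152,400.
Production build-up factor (1 − d/p) = 1 − 762/1,970 = 0.6132.
Q* = √(2DS / (H(1 − d/p))) = √(2 × 152,400 × 98 / (1.86 × 0.6132)).
= √(29,870,400 / 1.1405) ≈ 5117.569.

Q* ≈ 5,118 castings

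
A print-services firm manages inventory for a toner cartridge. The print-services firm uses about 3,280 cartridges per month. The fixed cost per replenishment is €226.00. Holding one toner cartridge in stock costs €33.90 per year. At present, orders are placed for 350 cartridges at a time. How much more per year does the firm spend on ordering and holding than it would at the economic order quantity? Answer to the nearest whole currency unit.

Extra cost ≈ €6,790 per year

Annual demand D = 3,280 × 12 = 39,360.
EOQ = √(2DS/H) = √(2 × 39,360 × 226 / 33.9) ≈ 724.43.
Cost at Q* = (D/Q*)S + (Q*/2)H = √(2DSH) ≈ €24,558.20.
Cost at Q = 350: (39,360/350)×226 + (350/2)×33.9 = €25,415.31 + €5,932.50 = €31,347.81.
Excess = €31,347.81 − €24,558.20 = €6,789.61.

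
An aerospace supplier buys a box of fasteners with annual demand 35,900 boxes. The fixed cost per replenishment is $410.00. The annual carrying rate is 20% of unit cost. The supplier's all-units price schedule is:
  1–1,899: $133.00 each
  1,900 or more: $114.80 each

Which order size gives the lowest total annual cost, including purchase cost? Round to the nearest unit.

Holding cost per unit per year at price C is H = 0.20·C.
For each price level, check whether its EOQ is feasible; otherwise the best quantity at that price is the breakpoint.
EOQ at $133.00 = 1052.0 (feasible in tier 1): TC = 35,900×$133.00 + (35,900/1052.0)×410 + (1052.0/2)×0.20×$133.00 = $4,802,683.04.
EOQ at $114.80 = 1132.3 < 1900, so use break Q=1900: TC = 35,900×$114.80 + (35,900/1900.0)×410 + (1900.0/2)×0.20×$114.80 = $4,150,878.84.
Lowest total cost is $4,150,878.84 at Q = 1900.0.

Q* ≈ 1,900 boxes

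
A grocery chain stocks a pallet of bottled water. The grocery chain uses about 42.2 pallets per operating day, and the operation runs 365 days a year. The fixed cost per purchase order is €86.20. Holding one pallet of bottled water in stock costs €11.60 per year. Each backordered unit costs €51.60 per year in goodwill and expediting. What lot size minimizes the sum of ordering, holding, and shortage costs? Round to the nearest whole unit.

Annual demand D = 42.2 × 365 = 15,403.
With planned backorders, Q* = √(2DS/H) · √((H+B)/B).
√(2DS/H) = √(2 × 15,403 × 86.2 / 11.6) = 478.456.
√((H+B)/B) = √((11.6+51.6)/51.6) = 1.1067.
Q* ≈ 529.512.

Q* ≈ 530 pallets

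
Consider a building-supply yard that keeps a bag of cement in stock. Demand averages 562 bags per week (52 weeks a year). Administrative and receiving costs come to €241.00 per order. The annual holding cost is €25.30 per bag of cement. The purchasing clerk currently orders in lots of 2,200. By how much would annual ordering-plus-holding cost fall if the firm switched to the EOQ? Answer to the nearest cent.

Annual demand D = 562 × 52 = 29,224.
EOQ = √(2DS/H) = √(2 × 29,224 × 241 / 25.3) ≈ 746.16.
Cost at Q* = (D/Q*)S + (Q*/2)H = √(2DSH) ≈ €18,877.90.
Cost at Q = 2,200: (29,224/2,200)×241 + (2,200/2)×25.3 = €3,201.36 + €27,830.00 = €31,031.36.
Excess = €31,031.36 − €18,877.90 = €12,153.46.

Extra cost ≈ €12,153.46 per year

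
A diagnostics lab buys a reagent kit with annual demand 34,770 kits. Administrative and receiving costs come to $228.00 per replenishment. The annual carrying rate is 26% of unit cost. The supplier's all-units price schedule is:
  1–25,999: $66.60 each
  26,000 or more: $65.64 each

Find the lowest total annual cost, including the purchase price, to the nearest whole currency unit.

TC* ≈ $2,332,251

Holding cost per unit per year at price C is H = 0.26·C.
Evaluate total cost at each tier's feasible EOQ or, if the EOQ is below the tier, at the tier's minimum quantity.
EOQ at $66.60 = 956.9 (feasible in tier 1): TC = 34,770×$66.60 + (34,770/956.9)×228 + (956.9/2)×0.26×$66.60 = $2,332,251.47.
EOQ at $65.64 = 963.9 < 26000, so use break Q=26000: TC = 34,770×$65.64 + (34,770/26000.0)×228 + (26000.0/2)×0.26×$65.64 = $2,504,470.91.
Lowest total cost among the candidates is at Q = 956.9.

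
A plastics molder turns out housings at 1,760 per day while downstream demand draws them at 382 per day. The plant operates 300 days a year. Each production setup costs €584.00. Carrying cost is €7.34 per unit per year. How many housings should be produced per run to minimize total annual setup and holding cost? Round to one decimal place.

Annual demand D = 382 × 300 = 114,600.
Production build-up factor (1 − d/p) = 1 − 382/1,760 = 0.7830.
Q* = √(2DS / (H(1 − d/p))) = √(2 × 114,600 × 584 / (7.34 × 0.7830)).
= √(133,852,800 / 5.7469) ≈ 4826.112.

Q* ≈ 4,826.1 housings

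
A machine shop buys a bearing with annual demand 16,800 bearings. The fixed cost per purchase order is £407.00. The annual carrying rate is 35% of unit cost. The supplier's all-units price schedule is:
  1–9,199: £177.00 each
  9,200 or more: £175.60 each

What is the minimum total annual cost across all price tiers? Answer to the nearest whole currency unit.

TC* ≈ £3,002,706

Holding cost per unit per year at price C is H = 0.35·C.
For each price level, check whether its EOQ is feasible; otherwise the best quantity at that price is the breakpoint.
EOQ at £177.00 = 469.8 (feasible in tier 1): TC = 16,800×£177.00 + (16,800/469.8)×407 + (469.8/2)×0.35×£177.00 = £3,002,706.33.
EOQ at £175.60 = 471.7 < 9200, so use break Q=9200: TC = 16,800×£175.60 + (16,800/9200.0)×407 + (9200.0/2)×0.35×£175.60 = £3,233,539.22.
Lowest total cost among the candidates is at Q = 469.8.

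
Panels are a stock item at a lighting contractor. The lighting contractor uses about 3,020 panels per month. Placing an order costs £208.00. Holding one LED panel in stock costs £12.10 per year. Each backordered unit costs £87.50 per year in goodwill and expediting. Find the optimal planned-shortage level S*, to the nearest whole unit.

Annual demand D = 3,020 × 12 = 36,240.
With planned backorders, Q* = √(2DS/H) · √((H+B)/B).
√(2DS/H) = √(2 × 36,240 × 208 / 12.1) = 1116.216.
√((H+B)/B) = √((12.1+87.5)/87.5) = 1.0669.
Q* ≈ 1190.896.
S* = Q* · H/(H+B) = 1190.896 × 12.1/99.6 ≈ 144.677.

S* ≈ 145 panels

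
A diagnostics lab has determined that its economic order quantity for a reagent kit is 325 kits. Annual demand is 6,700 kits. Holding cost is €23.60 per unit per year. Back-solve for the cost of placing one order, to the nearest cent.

S ≈ €186.03

Invert the EOQ relation Q*² = 2DS/H.
From Q* = √(2DS/H): S = Q*²H / (2D) = 325² × 23.6 / (2 × 6,700) = 186.0261.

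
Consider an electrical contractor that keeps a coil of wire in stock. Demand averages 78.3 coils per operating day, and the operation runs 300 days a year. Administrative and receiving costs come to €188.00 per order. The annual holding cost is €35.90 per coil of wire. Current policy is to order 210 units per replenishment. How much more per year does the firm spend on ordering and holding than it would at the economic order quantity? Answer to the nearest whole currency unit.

Annual demand D = 78.3 × 300 = 23,490.
EOQ = √(2DS/H) = √(2 × 23,490 × 188 / 35.9) ≈ 496.01.
Cost at Q* = (D/Q*)S + (Q*/2)H = √(2DSH) ≈ €17,806.67.
Cost at Q = 210: (23,490/210)×188 + (210/2)×35.9 = €21,029.14 + €3,769.50 = €24,798.64.
Excess = €24,798.64 − €17,806.67 = €6,991.98.

Extra cost ≈ €6,992 per year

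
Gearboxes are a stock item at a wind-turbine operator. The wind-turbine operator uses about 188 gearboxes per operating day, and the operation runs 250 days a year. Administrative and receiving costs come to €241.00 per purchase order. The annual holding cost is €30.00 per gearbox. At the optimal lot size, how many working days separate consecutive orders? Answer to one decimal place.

T ≈ 4.6 days

Annual demand D = 188 × 250 = 47,000.
Q* = √(2DS/H) = √(2 × 47,000 × 241 / 30) ≈ 868.98.
Cycle time = Q*/D × 250 = 868.98 / 47,000 × 250 ≈ 4.622 days.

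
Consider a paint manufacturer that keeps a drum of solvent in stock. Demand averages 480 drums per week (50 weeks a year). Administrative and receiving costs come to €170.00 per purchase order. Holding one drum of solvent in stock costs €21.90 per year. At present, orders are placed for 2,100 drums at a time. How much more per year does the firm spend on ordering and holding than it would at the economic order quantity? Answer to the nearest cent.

Extra cost ≈ €11,569.84 per year

Annual demand D = 480 × 50 = 24,000.
EOQ = √(2DS/H) = √(2 × 24,000 × 170 / 21.9) ≈ 610.41.
Cost at Q* = (D/Q*)S + (Q*/2)H = √(2DSH) ≈ €13,368.02.
Cost at Q = 2,100: (24,000/2,100)×170 + (2,100/2)×21.9 = €1,942.86 + €22,995.00 = €24,937.86.
Excess = €24,937.86 − €13,368.02 = €11,569.84.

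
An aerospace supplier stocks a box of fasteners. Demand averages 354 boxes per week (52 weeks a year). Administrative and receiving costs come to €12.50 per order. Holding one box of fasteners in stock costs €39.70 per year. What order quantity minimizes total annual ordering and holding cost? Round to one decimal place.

Q* ≈ 107.7 boxes

Annual demand D = 354 × 52 = 18,408.
EOQ = √(2DS / H) = √(2 × 18,408 × 12.5 / 39.7).
= √(460,200 / 39.7) = √11,591.9395 ≈ 107.666.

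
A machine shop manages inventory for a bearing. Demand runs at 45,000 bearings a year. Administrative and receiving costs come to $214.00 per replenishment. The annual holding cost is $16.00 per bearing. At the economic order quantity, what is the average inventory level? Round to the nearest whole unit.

The optimal lot size = √(2DS/H) = √(2 × 45,000 × 214 / 16) ≈ 1097.16.
Average inventory = Q*/2 ≈ 1097.16 / 2 = 548.578.

Average inventory ≈ 549 bearings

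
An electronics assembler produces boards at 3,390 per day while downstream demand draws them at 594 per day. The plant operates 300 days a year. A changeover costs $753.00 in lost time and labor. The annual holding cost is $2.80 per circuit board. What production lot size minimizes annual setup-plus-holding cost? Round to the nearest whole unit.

Annual demand D = 594 × 300 = 178,200.
Production build-up factor (1 − d/p) = 1 − 594/3,390 = 0.8248.
Q* = √(2DS / (H(1 − d/p))) = √(2 × 178,200 × 753 / (2.8 × 0.8248)).
= √(268,369,200 / 2.3094) ≈ 10779.996.

Q* ≈ 10,780 boards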